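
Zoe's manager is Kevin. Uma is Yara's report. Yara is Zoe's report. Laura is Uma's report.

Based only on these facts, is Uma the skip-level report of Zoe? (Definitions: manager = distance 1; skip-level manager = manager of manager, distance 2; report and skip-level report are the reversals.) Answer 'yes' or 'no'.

Reconstructing the manager chain from the given facts:
  Kevin -> Zoe -> Yara -> Uma -> Laura
(each arrow means 'manager of the next')
Positions in the chain (0 = top):
  position of Kevin: 0
  position of Zoe: 1
  position of Yara: 2
  position of Uma: 3
  position of Laura: 4

Uma is at position 3, Zoe is at position 1; signed distance (j - i) = -2.
'skip-level report' requires j - i = -2. Actual distance is -2, so the relation HOLDS.

Answer: yes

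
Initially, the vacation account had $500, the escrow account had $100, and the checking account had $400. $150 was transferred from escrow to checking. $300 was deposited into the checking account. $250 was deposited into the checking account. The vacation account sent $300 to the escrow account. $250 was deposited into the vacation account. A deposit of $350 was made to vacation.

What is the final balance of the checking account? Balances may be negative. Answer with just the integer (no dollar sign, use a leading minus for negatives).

Tracking account balances step by step:
Start: vacation=500, escrow=100, checking=400
Event 1 (transfer 150 escrow -> checking): escrow: 100 - 150 = -50, checking: 400 + 150 = 550. Balances: vacation=500, escrow=-50, checking=550
Event 2 (deposit 300 to checking): checking: 550 + 300 = 850. Balances: vacation=500, escrow=-50, checking=850
Event 3 (deposit 250 to checking): checking: 850 + 250 = 1100. Balances: vacation=500, escrow=-50, checking=1100
Event 4 (transfer 300 vacation -> escrow): vacation: 500 - 300 = 200, escrow: -50 + 300 = 250. Balances: vacation=200, escrow=250, checking=1100
Event 5 (deposit 250 to vacation): vacation: 200 + 250 = 450. Balances: vacation=450, escrow=250, checking=1100
Event 6 (deposit 350 to vacation): vacation: 450 + 350 = 800. Balances: vacation=800, escrow=250, checking=1100

Final balance of checking: 1100

Answer: 1100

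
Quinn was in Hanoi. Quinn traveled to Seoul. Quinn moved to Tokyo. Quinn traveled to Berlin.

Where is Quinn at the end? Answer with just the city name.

Tracking Quinn's location:
Start: Quinn is in Hanoi.
After move 1: Hanoi -> Seoul. Quinn is in Seoul.
After move 2: Seoul -> Tokyo. Quinn is in Tokyo.
After move 3: Tokyo -> Berlin. Quinn is in Berlin.

Answer: Berlin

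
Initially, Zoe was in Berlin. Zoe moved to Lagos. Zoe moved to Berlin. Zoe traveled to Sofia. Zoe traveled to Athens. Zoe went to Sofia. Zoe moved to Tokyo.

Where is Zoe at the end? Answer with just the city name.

Answer: Tokyo

Derivation:
Tracking Zoe's location:
Start: Zoe is in Berlin.
After move 1: Berlin -> Lagos. Zoe is in Lagos.
After move 2: Lagos -> Berlin. Zoe is in Berlin.
After move 3: Berlin -> Sofia. Zoe is in Sofia.
After move 4: Sofia -> Athens. Zoe is in Athens.
After move 5: Athens -> Sofia. Zoe is in Sofia.
After move 6: Sofia -> Tokyo. Zoe is in Tokyo.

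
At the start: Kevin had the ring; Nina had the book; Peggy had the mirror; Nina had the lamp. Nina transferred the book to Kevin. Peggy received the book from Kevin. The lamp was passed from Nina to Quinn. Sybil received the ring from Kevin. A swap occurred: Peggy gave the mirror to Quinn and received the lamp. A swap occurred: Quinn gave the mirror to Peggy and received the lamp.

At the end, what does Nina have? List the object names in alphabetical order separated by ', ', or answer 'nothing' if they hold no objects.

Answer: nothing

Derivation:
Tracking all object holders:
Start: ring:Kevin, book:Nina, mirror:Peggy, lamp:Nina
Event 1 (give book: Nina -> Kevin). State: ring:Kevin, book:Kevin, mirror:Peggy, lamp:Nina
Event 2 (give book: Kevin -> Peggy). State: ring:Kevin, book:Peggy, mirror:Peggy, lamp:Nina
Event 3 (give lamp: Nina -> Quinn). State: ring:Kevin, book:Peggy, mirror:Peggy, lamp:Quinn
Event 4 (give ring: Kevin -> Sybil). State: ring:Sybil, book:Peggy, mirror:Peggy, lamp:Quinn
Event 5 (swap mirror<->lamp: now mirror:Quinn, lamp:Peggy). State: ring:Sybil, book:Peggy, mirror:Quinn, lamp:Peggy
Event 6 (swap mirror<->lamp: now mirror:Peggy, lamp:Quinn). State: ring:Sybil, book:Peggy, mirror:Peggy, lamp:Quinn

Final state: ring:Sybil, book:Peggy, mirror:Peggy, lamp:Quinn
Nina holds: (nothing).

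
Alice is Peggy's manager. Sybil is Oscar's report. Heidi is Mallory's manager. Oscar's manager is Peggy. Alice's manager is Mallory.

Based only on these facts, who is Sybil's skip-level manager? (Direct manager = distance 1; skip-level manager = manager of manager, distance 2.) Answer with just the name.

Reconstructing the manager chain from the given facts:
  Heidi -> Mallory -> Alice -> Peggy -> Oscar -> Sybil
(each arrow means 'manager of the next')
Positions in the chain (0 = top):
  position of Heidi: 0
  position of Mallory: 1
  position of Alice: 2
  position of Peggy: 3
  position of Oscar: 4
  position of Sybil: 5

Sybil is at position 5; the skip-level manager is 2 steps up the chain, i.e. position 3: Peggy.

Answer: Peggy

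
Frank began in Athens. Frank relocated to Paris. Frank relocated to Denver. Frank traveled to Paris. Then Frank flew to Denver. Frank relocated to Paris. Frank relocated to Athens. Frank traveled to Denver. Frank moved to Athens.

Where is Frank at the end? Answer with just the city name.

Answer: Athens

Derivation:
Tracking Frank's location:
Start: Frank is in Athens.
After move 1: Athens -> Paris. Frank is in Paris.
After move 2: Paris -> Denver. Frank is in Denver.
After move 3: Denver -> Paris. Frank is in Paris.
After move 4: Paris -> Denver. Frank is in Denver.
After move 5: Denver -> Paris. Frank is in Paris.
After move 6: Paris -> Athens. Frank is in Athens.
After move 7: Athens -> Denver. Frank is in Denver.
After move 8: Denver -> Athens. Frank is in Athens.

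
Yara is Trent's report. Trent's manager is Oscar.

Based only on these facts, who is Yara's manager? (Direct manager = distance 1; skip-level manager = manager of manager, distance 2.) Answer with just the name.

Answer: Trent

Derivation:
Reconstructing the manager chain from the given facts:
  Oscar -> Trent -> Yara
(each arrow means 'manager of the next')
Positions in the chain (0 = top):
  position of Oscar: 0
  position of Trent: 1
  position of Yara: 2

Yara is at position 2; the manager is 1 step up the chain, i.e. position 1: Trent.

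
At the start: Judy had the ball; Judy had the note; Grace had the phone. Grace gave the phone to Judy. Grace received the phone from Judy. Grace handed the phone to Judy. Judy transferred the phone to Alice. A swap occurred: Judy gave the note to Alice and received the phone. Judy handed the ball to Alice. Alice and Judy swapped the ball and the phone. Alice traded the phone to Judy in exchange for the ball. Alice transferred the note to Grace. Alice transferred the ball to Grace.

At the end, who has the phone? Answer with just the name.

Answer: Judy

Derivation:
Tracking all object holders:
Start: ball:Judy, note:Judy, phone:Grace
Event 1 (give phone: Grace -> Judy). State: ball:Judy, note:Judy, phone:Judy
Event 2 (give phone: Judy -> Grace). State: ball:Judy, note:Judy, phone:Grace
Event 3 (give phone: Grace -> Judy). State: ball:Judy, note:Judy, phone:Judy
Event 4 (give phone: Judy -> Alice). State: ball:Judy, note:Judy, phone:Alice
Event 5 (swap note<->phone: now note:Alice, phone:Judy). State: ball:Judy, note:Alice, phone:Judy
Event 6 (give ball: Judy -> Alice). State: ball:Alice, note:Alice, phone:Judy
Event 7 (swap ball<->phone: now ball:Judy, phone:Alice). State: ball:Judy, note:Alice, phone:Alice
Event 8 (swap phone<->ball: now phone:Judy, ball:Alice). State: ball:Alice, note:Alice, phone:Judy
Event 9 (give note: Alice -> Grace). State: ball:Alice, note:Grace, phone:Judy
Event 10 (give ball: Alice -> Grace). State: ball:Grace, note:Grace, phone:Judy

Final state: ball:Grace, note:Grace, phone:Judy
The phone is held by Judy.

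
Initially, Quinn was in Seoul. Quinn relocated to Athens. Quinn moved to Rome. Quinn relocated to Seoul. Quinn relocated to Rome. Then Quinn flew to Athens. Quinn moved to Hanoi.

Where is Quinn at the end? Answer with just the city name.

Answer: Hanoi

Derivation:
Tracking Quinn's location:
Start: Quinn is in Seoul.
After move 1: Seoul -> Athens. Quinn is in Athens.
After move 2: Athens -> Rome. Quinn is in Rome.
After move 3: Rome -> Seoul. Quinn is in Seoul.
After move 4: Seoul -> Rome. Quinn is in Rome.
After move 5: Rome -> Athens. Quinn is in Athens.
After move 6: Athens -> Hanoi. Quinn is in Hanoi.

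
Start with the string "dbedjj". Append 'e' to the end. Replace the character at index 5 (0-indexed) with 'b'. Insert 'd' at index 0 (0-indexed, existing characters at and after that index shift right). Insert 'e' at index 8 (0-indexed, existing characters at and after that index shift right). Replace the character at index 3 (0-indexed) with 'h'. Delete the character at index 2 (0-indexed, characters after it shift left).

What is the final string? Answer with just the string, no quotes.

Answer: ddhdjbee

Derivation:
Applying each edit step by step:
Start: "dbedjj"
Op 1 (append 'e'): "dbedjj" -> "dbedjje"
Op 2 (replace idx 5: 'j' -> 'b'): "dbedjje" -> "dbedjbe"
Op 3 (insert 'd' at idx 0): "dbedjbe" -> "ddbedjbe"
Op 4 (insert 'e' at idx 8): "ddbedjbe" -> "ddbedjbee"
Op 5 (replace idx 3: 'e' -> 'h'): "ddbedjbee" -> "ddbhdjbee"
Op 6 (delete idx 2 = 'b'): "ddbhdjbee" -> "ddhdjbee"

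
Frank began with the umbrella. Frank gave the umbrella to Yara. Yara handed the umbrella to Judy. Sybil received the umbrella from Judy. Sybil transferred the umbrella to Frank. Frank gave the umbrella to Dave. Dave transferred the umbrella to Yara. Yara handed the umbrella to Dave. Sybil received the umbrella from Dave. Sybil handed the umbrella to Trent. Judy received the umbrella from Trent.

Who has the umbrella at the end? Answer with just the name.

Tracking the umbrella through each event:
Start: Frank has the umbrella.
After event 1: Yara has the umbrella.
After event 2: Judy has the umbrella.
After event 3: Sybil has the umbrella.
After event 4: Frank has the umbrella.
After event 5: Dave has the umbrella.
After event 6: Yara has the umbrella.
After event 7: Dave has the umbrella.
After event 8: Sybil has the umbrella.
After event 9: Trent has the umbrella.
After event 10: Judy has the umbrella.

Answer: Judy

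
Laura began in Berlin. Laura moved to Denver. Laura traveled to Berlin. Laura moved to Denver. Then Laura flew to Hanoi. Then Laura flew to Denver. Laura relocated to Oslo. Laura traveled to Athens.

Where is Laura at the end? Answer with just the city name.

Tracking Laura's location:
Start: Laura is in Berlin.
After move 1: Berlin -> Denver. Laura is in Denver.
After move 2: Denver -> Berlin. Laura is in Berlin.
After move 3: Berlin -> Denver. Laura is in Denver.
After move 4: Denver -> Hanoi. Laura is in Hanoi.
After move 5: Hanoi -> Denver. Laura is in Denver.
After move 6: Denver -> Oslo. Laura is in Oslo.
After move 7: Oslo -> Athens. Laura is in Athens.

Answer: Athens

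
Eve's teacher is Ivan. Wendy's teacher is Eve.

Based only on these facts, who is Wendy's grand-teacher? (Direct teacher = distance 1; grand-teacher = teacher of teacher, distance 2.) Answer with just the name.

Answer: Ivan

Derivation:
Reconstructing the teacher chain from the given facts:
  Ivan -> Eve -> Wendy
(each arrow means 'teacher of the next')
Positions in the chain (0 = top):
  position of Ivan: 0
  position of Eve: 1
  position of Wendy: 2

Wendy is at position 2; the grand-teacher is 2 steps up the chain, i.e. position 0: Ivan.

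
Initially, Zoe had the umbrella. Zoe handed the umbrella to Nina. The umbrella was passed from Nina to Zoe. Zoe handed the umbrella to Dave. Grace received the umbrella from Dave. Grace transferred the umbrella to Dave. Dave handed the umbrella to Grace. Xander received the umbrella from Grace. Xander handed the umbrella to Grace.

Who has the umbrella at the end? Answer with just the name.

Answer: Grace

Derivation:
Tracking the umbrella through each event:
Start: Zoe has the umbrella.
After event 1: Nina has the umbrella.
After event 2: Zoe has the umbrella.
After event 3: Dave has the umbrella.
After event 4: Grace has the umbrella.
After event 5: Dave has the umbrella.
After event 6: Grace has the umbrella.
After event 7: Xander has the umbrella.
After event 8: Grace has the umbrella.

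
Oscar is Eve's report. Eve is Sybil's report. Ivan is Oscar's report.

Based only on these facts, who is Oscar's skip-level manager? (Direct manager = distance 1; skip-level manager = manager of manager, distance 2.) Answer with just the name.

Reconstructing the manager chain from the given facts:
  Sybil -> Eve -> Oscar -> Ivan
(each arrow means 'manager of the next')
Positions in the chain (0 = top):
  position of Sybil: 0
  position of Eve: 1
  position of Oscar: 2
  position of Ivan: 3

Oscar is at position 2; the skip-level manager is 2 steps up the chain, i.e. position 0: Sybil.

Answer: Sybil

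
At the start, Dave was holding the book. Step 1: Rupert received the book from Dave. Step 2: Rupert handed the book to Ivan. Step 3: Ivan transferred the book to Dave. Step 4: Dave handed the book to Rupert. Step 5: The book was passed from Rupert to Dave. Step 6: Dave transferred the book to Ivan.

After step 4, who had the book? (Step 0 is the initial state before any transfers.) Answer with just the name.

Tracking the book holder through step 4:
After step 0 (start): Dave
After step 1: Rupert
After step 2: Ivan
After step 3: Dave
After step 4: Rupert

At step 4, the holder is Rupert.

Answer: Rupert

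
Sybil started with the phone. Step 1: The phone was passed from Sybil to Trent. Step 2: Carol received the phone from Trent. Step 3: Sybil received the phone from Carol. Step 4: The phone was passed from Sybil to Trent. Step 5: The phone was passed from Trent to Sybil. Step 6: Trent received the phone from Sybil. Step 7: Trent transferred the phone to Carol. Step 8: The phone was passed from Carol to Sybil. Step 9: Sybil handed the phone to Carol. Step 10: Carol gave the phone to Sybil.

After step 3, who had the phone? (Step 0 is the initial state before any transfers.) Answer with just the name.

Answer: Sybil

Derivation:
Tracking the phone holder through step 3:
After step 0 (start): Sybil
After step 1: Trent
After step 2: Carol
After step 3: Sybil

At step 3, the holder is Sybil.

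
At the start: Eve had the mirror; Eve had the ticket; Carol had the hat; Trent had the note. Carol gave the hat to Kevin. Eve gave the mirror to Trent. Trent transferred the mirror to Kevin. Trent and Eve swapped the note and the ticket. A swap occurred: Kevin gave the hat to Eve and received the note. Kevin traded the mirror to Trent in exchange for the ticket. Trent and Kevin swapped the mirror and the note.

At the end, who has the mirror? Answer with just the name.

Tracking all object holders:
Start: mirror:Eve, ticket:Eve, hat:Carol, note:Trent
Event 1 (give hat: Carol -> Kevin). State: mirror:Eve, ticket:Eve, hat:Kevin, note:Trent
Event 2 (give mirror: Eve -> Trent). State: mirror:Trent, ticket:Eve, hat:Kevin, note:Trent
Event 3 (give mirror: Trent -> Kevin). State: mirror:Kevin, ticket:Eve, hat:Kevin, note:Trent
Event 4 (swap note<->ticket: now note:Eve, ticket:Trent). State: mirror:Kevin, ticket:Trent, hat:Kevin, note:Eve
Event 5 (swap hat<->note: now hat:Eve, note:Kevin). State: mirror:Kevin, ticket:Trent, hat:Eve, note:Kevin
Event 6 (swap mirror<->ticket: now mirror:Trent, ticket:Kevin). State: mirror:Trent, ticket:Kevin, hat:Eve, note:Kevin
Event 7 (swap mirror<->note: now mirror:Kevin, note:Trent). State: mirror:Kevin, ticket:Kevin, hat:Eve, note:Trent

Final state: mirror:Kevin, ticket:Kevin, hat:Eve, note:Trent
The mirror is held by Kevin.

Answer: Kevin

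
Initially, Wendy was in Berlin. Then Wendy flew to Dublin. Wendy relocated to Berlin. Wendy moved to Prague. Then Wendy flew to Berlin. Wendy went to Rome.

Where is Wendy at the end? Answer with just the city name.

Tracking Wendy's location:
Start: Wendy is in Berlin.
After move 1: Berlin -> Dublin. Wendy is in Dublin.
After move 2: Dublin -> Berlin. Wendy is in Berlin.
After move 3: Berlin -> Prague. Wendy is in Prague.
After move 4: Prague -> Berlin. Wendy is in Berlin.
After move 5: Berlin -> Rome. Wendy is in Rome.

Answer: Rome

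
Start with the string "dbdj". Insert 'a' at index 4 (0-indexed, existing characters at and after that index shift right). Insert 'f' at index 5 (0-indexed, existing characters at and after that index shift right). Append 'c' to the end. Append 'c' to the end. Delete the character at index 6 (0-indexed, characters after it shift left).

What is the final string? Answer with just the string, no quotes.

Applying each edit step by step:
Start: "dbdj"
Op 1 (insert 'a' at idx 4): "dbdj" -> "dbdja"
Op 2 (insert 'f' at idx 5): "dbdja" -> "dbdjaf"
Op 3 (append 'c'): "dbdjaf" -> "dbdjafc"
Op 4 (append 'c'): "dbdjafc" -> "dbdjafcc"
Op 5 (delete idx 6 = 'c'): "dbdjafcc" -> "dbdjafc"

Answer: dbdjafc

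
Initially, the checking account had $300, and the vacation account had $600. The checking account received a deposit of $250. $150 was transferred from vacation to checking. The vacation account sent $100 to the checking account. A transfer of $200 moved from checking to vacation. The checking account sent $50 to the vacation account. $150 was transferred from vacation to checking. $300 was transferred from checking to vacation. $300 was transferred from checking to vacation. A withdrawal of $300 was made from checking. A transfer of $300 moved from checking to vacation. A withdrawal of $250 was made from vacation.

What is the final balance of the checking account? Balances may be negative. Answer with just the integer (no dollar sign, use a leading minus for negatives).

Tracking account balances step by step:
Start: checking=300, vacation=600
Event 1 (deposit 250 to checking): checking: 300 + 250 = 550. Balances: checking=550, vacation=600
Event 2 (transfer 150 vacation -> checking): vacation: 600 - 150 = 450, checking: 550 + 150 = 700. Balances: checking=700, vacation=450
Event 3 (transfer 100 vacation -> checking): vacation: 450 - 100 = 350, checking: 700 + 100 = 800. Balances: checking=800, vacation=350
Event 4 (transfer 200 checking -> vacation): checking: 800 - 200 = 600, vacation: 350 + 200 = 550. Balances: checking=600, vacation=550
Event 5 (transfer 50 checking -> vacation): checking: 600 - 50 = 550, vacation: 550 + 50 = 600. Balances: checking=550, vacation=600
Event 6 (transfer 150 vacation -> checking): vacation: 600 - 150 = 450, checking: 550 + 150 = 700. Balances: checking=700, vacation=450
Event 7 (transfer 300 checking -> vacation): checking: 700 - 300 = 400, vacation: 450 + 300 = 750. Balances: checking=400, vacation=750
Event 8 (transfer 300 checking -> vacation): checking: 400 - 300 = 100, vacation: 750 + 300 = 1050. Balances: checking=100, vacation=1050
Event 9 (withdraw 300 from checking): checking: 100 - 300 = -200. Balances: checking=-200, vacation=1050
Event 10 (transfer 300 checking -> vacation): checking: -200 - 300 = -500, vacation: 1050 + 300 = 1350. Balances: checking=-500, vacation=1350
Event 11 (withdraw 250 from vacation): vacation: 1350 - 250 = 1100. Balances: checking=-500, vacation=1100

Final balance of checking: -500

Answer: -500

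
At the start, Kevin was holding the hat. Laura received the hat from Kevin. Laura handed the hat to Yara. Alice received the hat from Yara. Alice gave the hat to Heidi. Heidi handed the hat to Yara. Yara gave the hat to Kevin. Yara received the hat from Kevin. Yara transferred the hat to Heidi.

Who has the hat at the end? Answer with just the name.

Tracking the hat through each event:
Start: Kevin has the hat.
After event 1: Laura has the hat.
After event 2: Yara has the hat.
After event 3: Alice has the hat.
After event 4: Heidi has the hat.
After event 5: Yara has the hat.
After event 6: Kevin has the hat.
After event 7: Yara has the hat.
After event 8: Heidi has the hat.

Answer: Heidi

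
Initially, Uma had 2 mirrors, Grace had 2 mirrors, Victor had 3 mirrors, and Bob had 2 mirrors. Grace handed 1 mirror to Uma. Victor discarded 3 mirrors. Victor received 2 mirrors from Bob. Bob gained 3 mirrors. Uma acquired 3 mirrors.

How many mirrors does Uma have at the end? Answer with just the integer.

Tracking counts step by step:
Start: Uma=2, Grace=2, Victor=3, Bob=2
Event 1 (Grace -> Uma, 1): Grace: 2 -> 1, Uma: 2 -> 3. State: Uma=3, Grace=1, Victor=3, Bob=2
Event 2 (Victor -3): Victor: 3 -> 0. State: Uma=3, Grace=1, Victor=0, Bob=2
Event 3 (Bob -> Victor, 2): Bob: 2 -> 0, Victor: 0 -> 2. State: Uma=3, Grace=1, Victor=2, Bob=0
Event 4 (Bob +3): Bob: 0 -> 3. State: Uma=3, Grace=1, Victor=2, Bob=3
Event 5 (Uma +3): Uma: 3 -> 6. State: Uma=6, Grace=1, Victor=2, Bob=3

Uma's final count: 6

Answer: 6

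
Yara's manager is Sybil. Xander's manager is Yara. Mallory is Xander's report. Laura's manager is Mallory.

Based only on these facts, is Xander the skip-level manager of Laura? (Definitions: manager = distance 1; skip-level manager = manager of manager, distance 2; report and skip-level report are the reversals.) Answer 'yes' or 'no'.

Reconstructing the manager chain from the given facts:
  Sybil -> Yara -> Xander -> Mallory -> Laura
(each arrow means 'manager of the next')
Positions in the chain (0 = top):
  position of Sybil: 0
  position of Yara: 1
  position of Xander: 2
  position of Mallory: 3
  position of Laura: 4

Xander is at position 2, Laura is at position 4; signed distance (j - i) = 2.
'skip-level manager' requires j - i = 2. Actual distance is 2, so the relation HOLDS.

Answer: yes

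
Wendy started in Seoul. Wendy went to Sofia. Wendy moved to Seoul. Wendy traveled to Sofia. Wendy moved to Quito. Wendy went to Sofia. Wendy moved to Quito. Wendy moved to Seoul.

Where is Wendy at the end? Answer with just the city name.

Tracking Wendy's location:
Start: Wendy is in Seoul.
After move 1: Seoul -> Sofia. Wendy is in Sofia.
After move 2: Sofia -> Seoul. Wendy is in Seoul.
After move 3: Seoul -> Sofia. Wendy is in Sofia.
After move 4: Sofia -> Quito. Wendy is in Quito.
After move 5: Quito -> Sofia. Wendy is in Sofia.
After move 6: Sofia -> Quito. Wendy is in Quito.
After move 7: Quito -> Seoul. Wendy is in Seoul.

Answer: Seoul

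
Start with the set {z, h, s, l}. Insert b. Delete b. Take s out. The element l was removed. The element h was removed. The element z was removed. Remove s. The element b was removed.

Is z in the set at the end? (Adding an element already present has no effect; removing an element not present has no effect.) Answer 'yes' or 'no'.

Tracking the set through each operation:
Start: {h, l, s, z}
Event 1 (add b): added. Set: {b, h, l, s, z}
Event 2 (remove b): removed. Set: {h, l, s, z}
Event 3 (remove s): removed. Set: {h, l, z}
Event 4 (remove l): removed. Set: {h, z}
Event 5 (remove h): removed. Set: {z}
Event 6 (remove z): removed. Set: {}
Event 7 (remove s): not present, no change. Set: {}
Event 8 (remove b): not present, no change. Set: {}

Final set: {} (size 0)
z is NOT in the final set.

Answer: no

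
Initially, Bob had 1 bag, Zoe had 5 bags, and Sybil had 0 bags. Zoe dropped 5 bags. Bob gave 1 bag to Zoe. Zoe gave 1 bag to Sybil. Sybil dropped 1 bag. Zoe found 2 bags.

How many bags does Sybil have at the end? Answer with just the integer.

Tracking counts step by step:
Start: Bob=1, Zoe=5, Sybil=0
Event 1 (Zoe -5): Zoe: 5 -> 0. State: Bob=1, Zoe=0, Sybil=0
Event 2 (Bob -> Zoe, 1): Bob: 1 -> 0, Zoe: 0 -> 1. State: Bob=0, Zoe=1, Sybil=0
Event 3 (Zoe -> Sybil, 1): Zoe: 1 -> 0, Sybil: 0 -> 1. State: Bob=0, Zoe=0, Sybil=1
Event 4 (Sybil -1): Sybil: 1 -> 0. State: Bob=0, Zoe=0, Sybil=0
Event 5 (Zoe +2): Zoe: 0 -> 2. State: Bob=0, Zoe=2, Sybil=0

Sybil's final count: 0

Answer: 0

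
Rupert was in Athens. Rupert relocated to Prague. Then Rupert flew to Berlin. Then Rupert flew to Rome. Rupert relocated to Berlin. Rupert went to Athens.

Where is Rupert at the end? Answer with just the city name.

Answer: Athens

Derivation:
Tracking Rupert's location:
Start: Rupert is in Athens.
After move 1: Athens -> Prague. Rupert is in Prague.
After move 2: Prague -> Berlin. Rupert is in Berlin.
After move 3: Berlin -> Rome. Rupert is in Rome.
After move 4: Rome -> Berlin. Rupert is in Berlin.
After move 5: Berlin -> Athens. Rupert is in Athens.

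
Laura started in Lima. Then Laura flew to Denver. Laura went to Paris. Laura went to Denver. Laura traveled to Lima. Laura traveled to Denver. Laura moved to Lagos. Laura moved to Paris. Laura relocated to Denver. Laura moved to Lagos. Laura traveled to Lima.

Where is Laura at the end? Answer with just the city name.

Answer: Lima

Derivation:
Tracking Laura's location:
Start: Laura is in Lima.
After move 1: Lima -> Denver. Laura is in Denver.
After move 2: Denver -> Paris. Laura is in Paris.
After move 3: Paris -> Denver. Laura is in Denver.
After move 4: Denver -> Lima. Laura is in Lima.
After move 5: Lima -> Denver. Laura is in Denver.
After move 6: Denver -> Lagos. Laura is in Lagos.
After move 7: Lagos -> Paris. Laura is in Paris.
After move 8: Paris -> Denver. Laura is in Denver.
After move 9: Denver -> Lagos. Laura is in Lagos.
After move 10: Lagos -> Lima. Laura is in Lima.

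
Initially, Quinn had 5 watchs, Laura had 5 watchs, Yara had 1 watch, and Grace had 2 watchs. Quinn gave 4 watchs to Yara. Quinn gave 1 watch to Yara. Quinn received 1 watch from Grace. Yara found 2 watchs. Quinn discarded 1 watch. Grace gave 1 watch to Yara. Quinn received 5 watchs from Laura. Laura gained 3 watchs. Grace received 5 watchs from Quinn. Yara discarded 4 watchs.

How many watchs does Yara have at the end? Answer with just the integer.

Answer: 5

Derivation:
Tracking counts step by step:
Start: Quinn=5, Laura=5, Yara=1, Grace=2
Event 1 (Quinn -> Yara, 4): Quinn: 5 -> 1, Yara: 1 -> 5. State: Quinn=1, Laura=5, Yara=5, Grace=2
Event 2 (Quinn -> Yara, 1): Quinn: 1 -> 0, Yara: 5 -> 6. State: Quinn=0, Laura=5, Yara=6, Grace=2
Event 3 (Grace -> Quinn, 1): Grace: 2 -> 1, Quinn: 0 -> 1. State: Quinn=1, Laura=5, Yara=6, Grace=1
Event 4 (Yara +2): Yara: 6 -> 8. State: Quinn=1, Laura=5, Yara=8, Grace=1
Event 5 (Quinn -1): Quinn: 1 -> 0. State: Quinn=0, Laura=5, Yara=8, Grace=1
Event 6 (Grace -> Yara, 1): Grace: 1 -> 0, Yara: 8 -> 9. State: Quinn=0, Laura=5, Yara=9, Grace=0
Event 7 (Laura -> Quinn, 5): Laura: 5 -> 0, Quinn: 0 -> 5. State: Quinn=5, Laura=0, Yara=9, Grace=0
Event 8 (Laura +3): Laura: 0 -> 3. State: Quinn=5, Laura=3, Yara=9, Grace=0
Event 9 (Quinn -> Grace, 5): Quinn: 5 -> 0, Grace: 0 -> 5. State: Quinn=0, Laura=3, Yara=9, Grace=5
Event 10 (Yara -4): Yara: 9 -> 5. State: Quinn=0, Laura=3, Yara=5, Grace=5

Yara's final count: 5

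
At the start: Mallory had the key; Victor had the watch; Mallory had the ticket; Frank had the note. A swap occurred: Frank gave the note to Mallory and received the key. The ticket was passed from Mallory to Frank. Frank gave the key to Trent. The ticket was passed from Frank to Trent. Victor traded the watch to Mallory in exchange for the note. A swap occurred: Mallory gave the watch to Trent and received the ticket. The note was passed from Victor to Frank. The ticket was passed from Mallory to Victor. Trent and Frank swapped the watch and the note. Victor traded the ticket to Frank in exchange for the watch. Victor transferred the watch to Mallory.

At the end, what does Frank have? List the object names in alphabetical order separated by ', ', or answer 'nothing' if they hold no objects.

Answer: ticket

Derivation:
Tracking all object holders:
Start: key:Mallory, watch:Victor, ticket:Mallory, note:Frank
Event 1 (swap note<->key: now note:Mallory, key:Frank). State: key:Frank, watch:Victor, ticket:Mallory, note:Mallory
Event 2 (give ticket: Mallory -> Frank). State: key:Frank, watch:Victor, ticket:Frank, note:Mallory
Event 3 (give key: Frank -> Trent). State: key:Trent, watch:Victor, ticket:Frank, note:Mallory
Event 4 (give ticket: Frank -> Trent). State: key:Trent, watch:Victor, ticket:Trent, note:Mallory
Event 5 (swap watch<->note: now watch:Mallory, note:Victor). State: key:Trent, watch:Mallory, ticket:Trent, note:Victor
Event 6 (swap watch<->ticket: now watch:Trent, ticket:Mallory). State: key:Trent, watch:Trent, ticket:Mallory, note:Victor
Event 7 (give note: Victor -> Frank). State: key:Trent, watch:Trent, ticket:Mallory, note:Frank
Event 8 (give ticket: Mallory -> Victor). State: key:Trent, watch:Trent, ticket:Victor, note:Frank
Event 9 (swap watch<->note: now watch:Frank, note:Trent). State: key:Trent, watch:Frank, ticket:Victor, note:Trent
Event 10 (swap ticket<->watch: now ticket:Frank, watch:Victor). State: key:Trent, watch:Victor, ticket:Frank, note:Trent
Event 11 (give watch: Victor -> Mallory). State: key:Trent, watch:Mallory, ticket:Frank, note:Trent

Final state: key:Trent, watch:Mallory, ticket:Frank, note:Trent
Frank holds: ticket.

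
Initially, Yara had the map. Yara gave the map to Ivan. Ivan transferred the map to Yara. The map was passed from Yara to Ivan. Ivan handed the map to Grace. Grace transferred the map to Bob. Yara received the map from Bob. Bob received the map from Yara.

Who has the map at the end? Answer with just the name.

Answer: Bob

Derivation:
Tracking the map through each event:
Start: Yara has the map.
After event 1: Ivan has the map.
After event 2: Yara has the map.
After event 3: Ivan has the map.
After event 4: Grace has the map.
After event 5: Bob has the map.
After event 6: Yara has the map.
After event 7: Bob has the map.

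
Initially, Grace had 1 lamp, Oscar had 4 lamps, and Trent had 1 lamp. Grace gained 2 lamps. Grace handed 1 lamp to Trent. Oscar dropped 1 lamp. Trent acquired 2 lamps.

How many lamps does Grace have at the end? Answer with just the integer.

Tracking counts step by step:
Start: Grace=1, Oscar=4, Trent=1
Event 1 (Grace +2): Grace: 1 -> 3. State: Grace=3, Oscar=4, Trent=1
Event 2 (Grace -> Trent, 1): Grace: 3 -> 2, Trent: 1 -> 2. State: Grace=2, Oscar=4, Trent=2
Event 3 (Oscar -1): Oscar: 4 -> 3. State: Grace=2, Oscar=3, Trent=2
Event 4 (Trent +2): Trent: 2 -> 4. State: Grace=2, Oscar=3, Trent=4

Grace's final count: 2

Answer: 2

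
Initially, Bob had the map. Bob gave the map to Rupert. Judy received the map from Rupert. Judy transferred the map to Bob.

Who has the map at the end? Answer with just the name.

Tracking the map through each event:
Start: Bob has the map.
After event 1: Rupert has the map.
After event 2: Judy has the map.
After event 3: Bob has the map.

Answer: Bob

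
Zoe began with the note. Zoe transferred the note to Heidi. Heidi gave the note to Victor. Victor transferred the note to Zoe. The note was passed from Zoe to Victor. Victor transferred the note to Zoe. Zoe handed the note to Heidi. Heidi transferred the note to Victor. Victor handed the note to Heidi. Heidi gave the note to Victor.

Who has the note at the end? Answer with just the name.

Tracking the note through each event:
Start: Zoe has the note.
After event 1: Heidi has the note.
After event 2: Victor has the note.
After event 3: Zoe has the note.
After event 4: Victor has the note.
After event 5: Zoe has the note.
After event 6: Heidi has the note.
After event 7: Victor has the note.
After event 8: Heidi has the note.
After event 9: Victor has the note.

Answer: Victor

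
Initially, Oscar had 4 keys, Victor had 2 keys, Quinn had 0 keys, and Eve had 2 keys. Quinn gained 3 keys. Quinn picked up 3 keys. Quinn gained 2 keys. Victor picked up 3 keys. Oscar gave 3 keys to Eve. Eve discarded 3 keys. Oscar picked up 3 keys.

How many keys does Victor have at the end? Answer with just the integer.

Answer: 5

Derivation:
Tracking counts step by step:
Start: Oscar=4, Victor=2, Quinn=0, Eve=2
Event 1 (Quinn +3): Quinn: 0 -> 3. State: Oscar=4, Victor=2, Quinn=3, Eve=2
Event 2 (Quinn +3): Quinn: 3 -> 6. State: Oscar=4, Victor=2, Quinn=6, Eve=2
Event 3 (Quinn +2): Quinn: 6 -> 8. State: Oscar=4, Victor=2, Quinn=8, Eve=2
Event 4 (Victor +3): Victor: 2 -> 5. State: Oscar=4, Victor=5, Quinn=8, Eve=2
Event 5 (Oscar -> Eve, 3): Oscar: 4 -> 1, Eve: 2 -> 5. State: Oscar=1, Victor=5, Quinn=8, Eve=5
Event 6 (Eve -3): Eve: 5 -> 2. State: Oscar=1, Victor=5, Quinn=8, Eve=2
Event 7 (Oscar +3): Oscar: 1 -> 4. State: Oscar=4, Victor=5, Quinn=8, Eve=2

Victor's final count: 5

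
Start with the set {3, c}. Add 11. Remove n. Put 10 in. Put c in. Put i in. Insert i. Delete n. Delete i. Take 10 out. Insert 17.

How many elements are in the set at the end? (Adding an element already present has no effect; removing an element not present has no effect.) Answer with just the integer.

Tracking the set through each operation:
Start: {3, c}
Event 1 (add 11): added. Set: {11, 3, c}
Event 2 (remove n): not present, no change. Set: {11, 3, c}
Event 3 (add 10): added. Set: {10, 11, 3, c}
Event 4 (add c): already present, no change. Set: {10, 11, 3, c}
Event 5 (add i): added. Set: {10, 11, 3, c, i}
Event 6 (add i): already present, no change. Set: {10, 11, 3, c, i}
Event 7 (remove n): not present, no change. Set: {10, 11, 3, c, i}
Event 8 (remove i): removed. Set: {10, 11, 3, c}
Event 9 (remove 10): removed. Set: {11, 3, c}
Event 10 (add 17): added. Set: {11, 17, 3, c}

Final set: {11, 17, 3, c} (size 4)

Answer: 4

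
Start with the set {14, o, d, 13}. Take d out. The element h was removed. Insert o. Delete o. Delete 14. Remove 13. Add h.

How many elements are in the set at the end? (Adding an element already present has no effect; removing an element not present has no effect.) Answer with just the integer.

Tracking the set through each operation:
Start: {13, 14, d, o}
Event 1 (remove d): removed. Set: {13, 14, o}
Event 2 (remove h): not present, no change. Set: {13, 14, o}
Event 3 (add o): already present, no change. Set: {13, 14, o}
Event 4 (remove o): removed. Set: {13, 14}
Event 5 (remove 14): removed. Set: {13}
Event 6 (remove 13): removed. Set: {}
Event 7 (add h): added. Set: {h}

Final set: {h} (size 1)

Answer: 1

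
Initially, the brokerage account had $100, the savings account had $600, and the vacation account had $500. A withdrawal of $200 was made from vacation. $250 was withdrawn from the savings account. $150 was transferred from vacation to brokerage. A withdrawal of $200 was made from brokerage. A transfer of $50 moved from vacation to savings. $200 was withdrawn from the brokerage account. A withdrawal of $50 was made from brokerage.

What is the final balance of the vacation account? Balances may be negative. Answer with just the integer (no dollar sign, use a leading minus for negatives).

Tracking account balances step by step:
Start: brokerage=100, savings=600, vacation=500
Event 1 (withdraw 200 from vacation): vacation: 500 - 200 = 300. Balances: brokerage=100, savings=600, vacation=300
Event 2 (withdraw 250 from savings): savings: 600 - 250 = 350. Balances: brokerage=100, savings=350, vacation=300
Event 3 (transfer 150 vacation -> brokerage): vacation: 300 - 150 = 150, brokerage: 100 + 150 = 250. Balances: brokerage=250, savings=350, vacation=150
Event 4 (withdraw 200 from brokerage): brokerage: 250 - 200 = 50. Balances: brokerage=50, savings=350, vacation=150
Event 5 (transfer 50 vacation -> savings): vacation: 150 - 50 = 100, savings: 350 + 50 = 400. Balances: brokerage=50, savings=400, vacation=100
Event 6 (withdraw 200 from brokerage): brokerage: 50 - 200 = -150. Balances: brokerage=-150, savings=400, vacation=100
Event 7 (withdraw 50 from brokerage): brokerage: -150 - 50 = -200. Balances: brokerage=-200, savings=400, vacation=100

Final balance of vacation: 100

Answer: 100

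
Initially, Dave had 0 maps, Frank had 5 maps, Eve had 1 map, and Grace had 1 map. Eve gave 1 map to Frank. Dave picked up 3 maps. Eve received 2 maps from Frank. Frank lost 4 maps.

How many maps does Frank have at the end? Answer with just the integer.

Answer: 0

Derivation:
Tracking counts step by step:
Start: Dave=0, Frank=5, Eve=1, Grace=1
Event 1 (Eve -> Frank, 1): Eve: 1 -> 0, Frank: 5 -> 6. State: Dave=0, Frank=6, Eve=0, Grace=1
Event 2 (Dave +3): Dave: 0 -> 3. State: Dave=3, Frank=6, Eve=0, Grace=1
Event 3 (Frank -> Eve, 2): Frank: 6 -> 4, Eve: 0 -> 2. State: Dave=3, Frank=4, Eve=2, Grace=1
Event 4 (Frank -4): Frank: 4 -> 0. State: Dave=3, Frank=0, Eve=2, Grace=1

Frank's final count: 0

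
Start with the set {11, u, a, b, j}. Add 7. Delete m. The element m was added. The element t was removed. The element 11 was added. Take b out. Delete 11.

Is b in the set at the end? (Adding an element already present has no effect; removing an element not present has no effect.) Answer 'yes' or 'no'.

Tracking the set through each operation:
Start: {11, a, b, j, u}
Event 1 (add 7): added. Set: {11, 7, a, b, j, u}
Event 2 (remove m): not present, no change. Set: {11, 7, a, b, j, u}
Event 3 (add m): added. Set: {11, 7, a, b, j, m, u}
Event 4 (remove t): not present, no change. Set: {11, 7, a, b, j, m, u}
Event 5 (add 11): already present, no change. Set: {11, 7, a, b, j, m, u}
Event 6 (remove b): removed. Set: {11, 7, a, j, m, u}
Event 7 (remove 11): removed. Set: {7, a, j, m, u}

Final set: {7, a, j, m, u} (size 5)
b is NOT in the final set.

Answer: no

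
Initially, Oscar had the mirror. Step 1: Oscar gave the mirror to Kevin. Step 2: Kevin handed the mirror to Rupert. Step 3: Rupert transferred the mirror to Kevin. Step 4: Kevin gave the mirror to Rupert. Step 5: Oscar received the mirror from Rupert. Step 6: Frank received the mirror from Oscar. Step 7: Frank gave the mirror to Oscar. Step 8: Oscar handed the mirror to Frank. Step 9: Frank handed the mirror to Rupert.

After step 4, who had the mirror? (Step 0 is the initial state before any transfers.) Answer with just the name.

Answer: Rupert

Derivation:
Tracking the mirror holder through step 4:
After step 0 (start): Oscar
After step 1: Kevin
After step 2: Rupert
After step 3: Kevin
After step 4: Rupert

At step 4, the holder is Rupert.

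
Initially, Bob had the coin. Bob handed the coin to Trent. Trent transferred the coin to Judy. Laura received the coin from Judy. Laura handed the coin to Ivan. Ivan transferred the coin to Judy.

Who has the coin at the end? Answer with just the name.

Tracking the coin through each event:
Start: Bob has the coin.
After event 1: Trent has the coin.
After event 2: Judy has the coin.
After event 3: Laura has the coin.
After event 4: Ivan has the coin.
After event 5: Judy has the coin.

Answer: Judy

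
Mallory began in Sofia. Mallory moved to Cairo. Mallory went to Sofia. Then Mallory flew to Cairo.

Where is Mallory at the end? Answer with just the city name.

Answer: Cairo

Derivation:
Tracking Mallory's location:
Start: Mallory is in Sofia.
After move 1: Sofia -> Cairo. Mallory is in Cairo.
After move 2: Cairo -> Sofia. Mallory is in Sofia.
After move 3: Sofia -> Cairo. Mallory is in Cairo.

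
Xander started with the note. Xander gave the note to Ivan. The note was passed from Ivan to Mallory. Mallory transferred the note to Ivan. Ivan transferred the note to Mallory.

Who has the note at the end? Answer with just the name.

Tracking the note through each event:
Start: Xander has the note.
After event 1: Ivan has the note.
After event 2: Mallory has the note.
After event 3: Ivan has the note.
After event 4: Mallory has the note.

Answer: Mallory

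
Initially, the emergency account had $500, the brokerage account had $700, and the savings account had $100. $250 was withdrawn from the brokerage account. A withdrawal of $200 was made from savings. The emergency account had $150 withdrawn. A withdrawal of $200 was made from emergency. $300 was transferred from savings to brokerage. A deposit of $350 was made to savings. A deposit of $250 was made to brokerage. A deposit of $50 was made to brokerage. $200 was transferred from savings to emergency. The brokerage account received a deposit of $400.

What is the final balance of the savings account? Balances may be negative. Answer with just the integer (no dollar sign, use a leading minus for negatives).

Tracking account balances step by step:
Start: emergency=500, brokerage=700, savings=100
Event 1 (withdraw 250 from brokerage): brokerage: 700 - 250 = 450. Balances: emergency=500, brokerage=450, savings=100
Event 2 (withdraw 200 from savings): savings: 100 - 200 = -100. Balances: emergency=500, brokerage=450, savings=-100
Event 3 (withdraw 150 from emergency): emergency: 500 - 150 = 350. Balances: emergency=350, brokerage=450, savings=-100
Event 4 (withdraw 200 from emergency): emergency: 350 - 200 = 150. Balances: emergency=150, brokerage=450, savings=-100
Event 5 (transfer 300 savings -> brokerage): savings: -100 - 300 = -400, brokerage: 450 + 300 = 750. Balances: emergency=150, brokerage=750, savings=-400
Event 6 (deposit 350 to savings): savings: -400 + 350 = -50. Balances: emergency=150, brokerage=750, savings=-50
Event 7 (deposit 250 to brokerage): brokerage: 750 + 250 = 1000. Balances: emergency=150, brokerage=1000, savings=-50
Event 8 (deposit 50 to brokerage): brokerage: 1000 + 50 = 1050. Balances: emergency=150, brokerage=1050, savings=-50
Event 9 (transfer 200 savings -> emergency): savings: -50 - 200 = -250, emergency: 150 + 200 = 350. Balances: emergency=350, brokerage=1050, savings=-250
Event 10 (deposit 400 to brokerage): brokerage: 1050 + 400 = 1450. Balances: emergency=350, brokerage=1450, savings=-250

Final balance of savings: -250

Answer: -250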